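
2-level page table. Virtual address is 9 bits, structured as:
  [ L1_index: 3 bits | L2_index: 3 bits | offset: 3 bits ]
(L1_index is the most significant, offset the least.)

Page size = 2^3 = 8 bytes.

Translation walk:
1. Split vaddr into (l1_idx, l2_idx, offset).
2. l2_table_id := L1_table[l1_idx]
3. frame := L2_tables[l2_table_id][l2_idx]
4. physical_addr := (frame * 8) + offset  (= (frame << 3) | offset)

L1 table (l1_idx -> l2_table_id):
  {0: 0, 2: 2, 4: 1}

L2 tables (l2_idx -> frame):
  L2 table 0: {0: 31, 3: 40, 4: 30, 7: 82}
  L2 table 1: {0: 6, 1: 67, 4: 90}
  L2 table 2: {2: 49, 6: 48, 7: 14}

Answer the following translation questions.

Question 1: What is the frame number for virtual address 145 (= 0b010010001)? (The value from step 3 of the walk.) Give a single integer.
vaddr = 145: l1_idx=2, l2_idx=2
L1[2] = 2; L2[2][2] = 49

Answer: 49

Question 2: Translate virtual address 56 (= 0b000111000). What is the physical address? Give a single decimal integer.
vaddr = 56 = 0b000111000
Split: l1_idx=0, l2_idx=7, offset=0
L1[0] = 0
L2[0][7] = 82
paddr = 82 * 8 + 0 = 656

Answer: 656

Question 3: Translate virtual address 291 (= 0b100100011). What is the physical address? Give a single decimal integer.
Answer: 723

Derivation:
vaddr = 291 = 0b100100011
Split: l1_idx=4, l2_idx=4, offset=3
L1[4] = 1
L2[1][4] = 90
paddr = 90 * 8 + 3 = 723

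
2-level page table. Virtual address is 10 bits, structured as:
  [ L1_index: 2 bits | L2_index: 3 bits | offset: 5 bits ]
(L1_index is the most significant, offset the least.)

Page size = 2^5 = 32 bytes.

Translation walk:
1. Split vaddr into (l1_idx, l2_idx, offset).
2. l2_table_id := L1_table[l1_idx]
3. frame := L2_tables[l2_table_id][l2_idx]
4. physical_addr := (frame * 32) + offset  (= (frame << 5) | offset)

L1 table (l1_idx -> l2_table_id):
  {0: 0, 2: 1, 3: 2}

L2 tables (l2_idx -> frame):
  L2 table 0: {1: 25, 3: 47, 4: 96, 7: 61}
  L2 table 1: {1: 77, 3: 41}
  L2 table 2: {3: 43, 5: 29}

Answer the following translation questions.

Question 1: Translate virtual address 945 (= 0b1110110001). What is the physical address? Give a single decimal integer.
vaddr = 945 = 0b1110110001
Split: l1_idx=3, l2_idx=5, offset=17
L1[3] = 2
L2[2][5] = 29
paddr = 29 * 32 + 17 = 945

Answer: 945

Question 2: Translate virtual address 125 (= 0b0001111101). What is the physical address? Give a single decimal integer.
vaddr = 125 = 0b0001111101
Split: l1_idx=0, l2_idx=3, offset=29
L1[0] = 0
L2[0][3] = 47
paddr = 47 * 32 + 29 = 1533

Answer: 1533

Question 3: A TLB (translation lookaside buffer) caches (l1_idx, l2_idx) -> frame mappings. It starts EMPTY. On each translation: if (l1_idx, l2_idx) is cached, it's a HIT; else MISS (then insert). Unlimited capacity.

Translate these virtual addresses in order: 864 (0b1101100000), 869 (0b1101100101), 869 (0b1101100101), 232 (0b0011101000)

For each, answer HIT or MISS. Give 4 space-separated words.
vaddr=864: (3,3) not in TLB -> MISS, insert
vaddr=869: (3,3) in TLB -> HIT
vaddr=869: (3,3) in TLB -> HIT
vaddr=232: (0,7) not in TLB -> MISS, insert

Answer: MISS HIT HIT MISS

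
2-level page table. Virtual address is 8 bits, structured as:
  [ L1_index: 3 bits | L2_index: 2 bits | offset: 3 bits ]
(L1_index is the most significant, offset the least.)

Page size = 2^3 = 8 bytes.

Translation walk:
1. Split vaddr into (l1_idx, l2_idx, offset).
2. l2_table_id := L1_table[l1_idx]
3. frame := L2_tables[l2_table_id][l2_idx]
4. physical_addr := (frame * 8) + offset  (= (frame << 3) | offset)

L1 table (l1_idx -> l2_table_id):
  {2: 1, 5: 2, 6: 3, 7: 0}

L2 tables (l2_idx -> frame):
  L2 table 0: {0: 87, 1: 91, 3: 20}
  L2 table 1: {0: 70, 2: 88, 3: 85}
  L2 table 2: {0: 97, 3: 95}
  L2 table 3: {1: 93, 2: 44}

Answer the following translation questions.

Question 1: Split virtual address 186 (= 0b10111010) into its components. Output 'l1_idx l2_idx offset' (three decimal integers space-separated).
Answer: 5 3 2

Derivation:
vaddr = 186 = 0b10111010
  top 3 bits -> l1_idx = 5
  next 2 bits -> l2_idx = 3
  bottom 3 bits -> offset = 2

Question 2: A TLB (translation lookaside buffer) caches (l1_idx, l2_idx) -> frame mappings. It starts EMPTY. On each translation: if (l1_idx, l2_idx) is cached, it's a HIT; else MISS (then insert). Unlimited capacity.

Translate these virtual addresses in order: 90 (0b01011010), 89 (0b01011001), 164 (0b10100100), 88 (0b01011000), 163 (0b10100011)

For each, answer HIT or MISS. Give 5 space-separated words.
Answer: MISS HIT MISS HIT HIT

Derivation:
vaddr=90: (2,3) not in TLB -> MISS, insert
vaddr=89: (2,3) in TLB -> HIT
vaddr=164: (5,0) not in TLB -> MISS, insert
vaddr=88: (2,3) in TLB -> HIT
vaddr=163: (5,0) in TLB -> HIT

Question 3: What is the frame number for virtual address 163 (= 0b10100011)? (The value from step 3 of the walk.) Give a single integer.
vaddr = 163: l1_idx=5, l2_idx=0
L1[5] = 2; L2[2][0] = 97

Answer: 97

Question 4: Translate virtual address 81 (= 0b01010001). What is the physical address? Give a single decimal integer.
vaddr = 81 = 0b01010001
Split: l1_idx=2, l2_idx=2, offset=1
L1[2] = 1
L2[1][2] = 88
paddr = 88 * 8 + 1 = 705

Answer: 705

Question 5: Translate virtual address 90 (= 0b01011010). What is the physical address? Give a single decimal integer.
Answer: 682

Derivation:
vaddr = 90 = 0b01011010
Split: l1_idx=2, l2_idx=3, offset=2
L1[2] = 1
L2[1][3] = 85
paddr = 85 * 8 + 2 = 682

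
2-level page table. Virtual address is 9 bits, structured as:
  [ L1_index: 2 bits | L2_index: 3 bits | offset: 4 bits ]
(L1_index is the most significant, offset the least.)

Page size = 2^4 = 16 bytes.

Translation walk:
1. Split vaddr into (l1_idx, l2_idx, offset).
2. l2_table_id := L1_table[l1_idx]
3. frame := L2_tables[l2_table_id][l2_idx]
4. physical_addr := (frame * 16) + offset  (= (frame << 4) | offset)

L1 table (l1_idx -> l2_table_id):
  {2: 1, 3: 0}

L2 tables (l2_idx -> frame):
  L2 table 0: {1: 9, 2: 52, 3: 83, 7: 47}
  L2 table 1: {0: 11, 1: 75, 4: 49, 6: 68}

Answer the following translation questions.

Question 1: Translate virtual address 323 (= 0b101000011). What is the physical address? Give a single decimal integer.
Answer: 787

Derivation:
vaddr = 323 = 0b101000011
Split: l1_idx=2, l2_idx=4, offset=3
L1[2] = 1
L2[1][4] = 49
paddr = 49 * 16 + 3 = 787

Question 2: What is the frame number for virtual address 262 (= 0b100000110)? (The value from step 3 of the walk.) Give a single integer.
vaddr = 262: l1_idx=2, l2_idx=0
L1[2] = 1; L2[1][0] = 11

Answer: 11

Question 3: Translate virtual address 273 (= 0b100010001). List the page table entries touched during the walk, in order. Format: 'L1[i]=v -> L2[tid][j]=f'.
vaddr = 273 = 0b100010001
Split: l1_idx=2, l2_idx=1, offset=1

Answer: L1[2]=1 -> L2[1][1]=75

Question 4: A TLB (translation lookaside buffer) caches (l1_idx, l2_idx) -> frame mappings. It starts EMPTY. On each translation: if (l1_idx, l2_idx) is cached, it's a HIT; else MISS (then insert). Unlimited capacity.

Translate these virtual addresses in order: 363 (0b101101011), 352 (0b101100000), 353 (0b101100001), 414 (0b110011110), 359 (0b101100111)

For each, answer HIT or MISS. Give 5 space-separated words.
vaddr=363: (2,6) not in TLB -> MISS, insert
vaddr=352: (2,6) in TLB -> HIT
vaddr=353: (2,6) in TLB -> HIT
vaddr=414: (3,1) not in TLB -> MISS, insert
vaddr=359: (2,6) in TLB -> HIT

Answer: MISS HIT HIT MISS HIT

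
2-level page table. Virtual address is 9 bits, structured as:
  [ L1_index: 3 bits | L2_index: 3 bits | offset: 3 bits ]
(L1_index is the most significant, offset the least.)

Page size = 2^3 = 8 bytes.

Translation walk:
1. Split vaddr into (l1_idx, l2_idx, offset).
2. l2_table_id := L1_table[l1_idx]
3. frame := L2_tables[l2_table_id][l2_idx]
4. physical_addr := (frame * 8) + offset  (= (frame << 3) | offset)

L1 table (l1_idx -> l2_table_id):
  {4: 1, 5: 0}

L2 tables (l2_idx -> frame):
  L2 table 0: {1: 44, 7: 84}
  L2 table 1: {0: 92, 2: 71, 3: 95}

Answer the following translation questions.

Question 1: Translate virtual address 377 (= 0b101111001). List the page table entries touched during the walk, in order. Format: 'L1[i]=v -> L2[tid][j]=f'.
Answer: L1[5]=0 -> L2[0][7]=84

Derivation:
vaddr = 377 = 0b101111001
Split: l1_idx=5, l2_idx=7, offset=1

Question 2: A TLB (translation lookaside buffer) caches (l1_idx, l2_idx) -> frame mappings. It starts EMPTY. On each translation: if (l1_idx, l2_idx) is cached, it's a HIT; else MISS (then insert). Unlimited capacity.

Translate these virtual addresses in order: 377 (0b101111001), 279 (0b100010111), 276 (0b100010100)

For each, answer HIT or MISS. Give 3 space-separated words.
Answer: MISS MISS HIT

Derivation:
vaddr=377: (5,7) not in TLB -> MISS, insert
vaddr=279: (4,2) not in TLB -> MISS, insert
vaddr=276: (4,2) in TLB -> HIT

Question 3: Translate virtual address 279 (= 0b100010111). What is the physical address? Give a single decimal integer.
vaddr = 279 = 0b100010111
Split: l1_idx=4, l2_idx=2, offset=7
L1[4] = 1
L2[1][2] = 71
paddr = 71 * 8 + 7 = 575

Answer: 575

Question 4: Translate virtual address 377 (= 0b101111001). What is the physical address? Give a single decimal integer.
Answer: 673

Derivation:
vaddr = 377 = 0b101111001
Split: l1_idx=5, l2_idx=7, offset=1
L1[5] = 0
L2[0][7] = 84
paddr = 84 * 8 + 1 = 673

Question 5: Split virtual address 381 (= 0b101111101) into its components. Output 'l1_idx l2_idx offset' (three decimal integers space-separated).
Answer: 5 7 5

Derivation:
vaddr = 381 = 0b101111101
  top 3 bits -> l1_idx = 5
  next 3 bits -> l2_idx = 7
  bottom 3 bits -> offset = 5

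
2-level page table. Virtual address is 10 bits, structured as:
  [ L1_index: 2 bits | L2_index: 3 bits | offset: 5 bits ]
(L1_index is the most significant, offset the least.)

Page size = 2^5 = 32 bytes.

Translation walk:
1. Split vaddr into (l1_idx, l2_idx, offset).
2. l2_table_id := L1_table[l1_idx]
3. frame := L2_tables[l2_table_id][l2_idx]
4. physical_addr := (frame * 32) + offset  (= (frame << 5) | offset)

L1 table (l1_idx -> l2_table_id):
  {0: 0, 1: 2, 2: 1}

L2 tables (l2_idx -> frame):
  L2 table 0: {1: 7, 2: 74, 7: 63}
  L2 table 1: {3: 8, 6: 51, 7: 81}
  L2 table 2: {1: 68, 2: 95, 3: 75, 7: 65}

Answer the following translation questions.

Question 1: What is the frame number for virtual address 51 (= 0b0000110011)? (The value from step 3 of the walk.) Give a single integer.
Answer: 7

Derivation:
vaddr = 51: l1_idx=0, l2_idx=1
L1[0] = 0; L2[0][1] = 7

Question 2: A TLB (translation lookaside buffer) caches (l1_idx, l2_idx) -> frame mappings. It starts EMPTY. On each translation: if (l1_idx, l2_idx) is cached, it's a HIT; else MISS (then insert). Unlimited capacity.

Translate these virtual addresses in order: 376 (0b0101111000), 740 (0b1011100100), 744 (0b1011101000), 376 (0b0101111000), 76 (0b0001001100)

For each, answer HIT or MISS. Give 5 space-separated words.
Answer: MISS MISS HIT HIT MISS

Derivation:
vaddr=376: (1,3) not in TLB -> MISS, insert
vaddr=740: (2,7) not in TLB -> MISS, insert
vaddr=744: (2,7) in TLB -> HIT
vaddr=376: (1,3) in TLB -> HIT
vaddr=76: (0,2) not in TLB -> MISS, insert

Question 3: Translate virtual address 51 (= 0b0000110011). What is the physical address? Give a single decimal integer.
vaddr = 51 = 0b0000110011
Split: l1_idx=0, l2_idx=1, offset=19
L1[0] = 0
L2[0][1] = 7
paddr = 7 * 32 + 19 = 243

Answer: 243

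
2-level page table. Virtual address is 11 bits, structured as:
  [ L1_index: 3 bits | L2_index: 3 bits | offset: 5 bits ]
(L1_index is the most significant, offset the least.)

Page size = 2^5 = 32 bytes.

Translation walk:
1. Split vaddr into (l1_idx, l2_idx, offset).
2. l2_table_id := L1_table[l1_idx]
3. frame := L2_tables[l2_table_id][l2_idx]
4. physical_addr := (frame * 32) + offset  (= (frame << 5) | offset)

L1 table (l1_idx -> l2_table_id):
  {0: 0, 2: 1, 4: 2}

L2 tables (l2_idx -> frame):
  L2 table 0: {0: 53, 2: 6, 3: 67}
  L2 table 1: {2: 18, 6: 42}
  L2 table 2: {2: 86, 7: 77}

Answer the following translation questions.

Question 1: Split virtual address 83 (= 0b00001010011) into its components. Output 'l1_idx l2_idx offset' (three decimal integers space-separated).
Answer: 0 2 19

Derivation:
vaddr = 83 = 0b00001010011
  top 3 bits -> l1_idx = 0
  next 3 bits -> l2_idx = 2
  bottom 5 bits -> offset = 19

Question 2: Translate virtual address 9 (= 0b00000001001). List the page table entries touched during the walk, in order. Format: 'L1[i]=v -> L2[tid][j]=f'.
Answer: L1[0]=0 -> L2[0][0]=53

Derivation:
vaddr = 9 = 0b00000001001
Split: l1_idx=0, l2_idx=0, offset=9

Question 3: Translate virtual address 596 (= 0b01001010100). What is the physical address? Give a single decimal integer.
Answer: 596

Derivation:
vaddr = 596 = 0b01001010100
Split: l1_idx=2, l2_idx=2, offset=20
L1[2] = 1
L2[1][2] = 18
paddr = 18 * 32 + 20 = 596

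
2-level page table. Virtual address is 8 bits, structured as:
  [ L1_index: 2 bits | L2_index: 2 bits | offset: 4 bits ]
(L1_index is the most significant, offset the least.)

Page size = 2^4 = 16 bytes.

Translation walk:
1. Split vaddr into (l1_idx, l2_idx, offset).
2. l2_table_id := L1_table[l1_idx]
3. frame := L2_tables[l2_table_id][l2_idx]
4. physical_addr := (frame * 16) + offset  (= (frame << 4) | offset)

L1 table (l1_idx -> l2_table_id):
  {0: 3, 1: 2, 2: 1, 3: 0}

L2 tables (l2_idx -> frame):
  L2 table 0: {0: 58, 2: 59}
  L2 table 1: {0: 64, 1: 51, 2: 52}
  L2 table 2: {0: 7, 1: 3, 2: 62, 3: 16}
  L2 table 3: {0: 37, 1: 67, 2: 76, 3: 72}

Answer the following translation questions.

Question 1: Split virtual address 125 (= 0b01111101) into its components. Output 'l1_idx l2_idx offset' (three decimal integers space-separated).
vaddr = 125 = 0b01111101
  top 2 bits -> l1_idx = 1
  next 2 bits -> l2_idx = 3
  bottom 4 bits -> offset = 13

Answer: 1 3 13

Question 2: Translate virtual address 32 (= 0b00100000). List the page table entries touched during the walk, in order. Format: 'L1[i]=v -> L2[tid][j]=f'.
vaddr = 32 = 0b00100000
Split: l1_idx=0, l2_idx=2, offset=0

Answer: L1[0]=3 -> L2[3][2]=76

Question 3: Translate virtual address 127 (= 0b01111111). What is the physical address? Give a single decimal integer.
Answer: 271

Derivation:
vaddr = 127 = 0b01111111
Split: l1_idx=1, l2_idx=3, offset=15
L1[1] = 2
L2[2][3] = 16
paddr = 16 * 16 + 15 = 271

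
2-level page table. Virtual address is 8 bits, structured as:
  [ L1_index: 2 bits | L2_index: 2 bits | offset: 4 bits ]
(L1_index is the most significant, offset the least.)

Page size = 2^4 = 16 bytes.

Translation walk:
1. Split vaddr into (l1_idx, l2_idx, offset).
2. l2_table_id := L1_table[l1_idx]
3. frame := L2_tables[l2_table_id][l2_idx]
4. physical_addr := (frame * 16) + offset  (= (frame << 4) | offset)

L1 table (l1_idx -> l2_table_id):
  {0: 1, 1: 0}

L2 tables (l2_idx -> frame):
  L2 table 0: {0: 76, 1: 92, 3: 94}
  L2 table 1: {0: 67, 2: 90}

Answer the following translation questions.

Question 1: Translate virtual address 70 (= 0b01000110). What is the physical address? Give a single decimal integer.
Answer: 1222

Derivation:
vaddr = 70 = 0b01000110
Split: l1_idx=1, l2_idx=0, offset=6
L1[1] = 0
L2[0][0] = 76
paddr = 76 * 16 + 6 = 1222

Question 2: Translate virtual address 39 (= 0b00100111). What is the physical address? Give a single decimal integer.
Answer: 1447

Derivation:
vaddr = 39 = 0b00100111
Split: l1_idx=0, l2_idx=2, offset=7
L1[0] = 1
L2[1][2] = 90
paddr = 90 * 16 + 7 = 1447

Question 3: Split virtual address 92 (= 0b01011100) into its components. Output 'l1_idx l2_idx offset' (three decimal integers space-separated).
vaddr = 92 = 0b01011100
  top 2 bits -> l1_idx = 1
  next 2 bits -> l2_idx = 1
  bottom 4 bits -> offset = 12

Answer: 1 1 12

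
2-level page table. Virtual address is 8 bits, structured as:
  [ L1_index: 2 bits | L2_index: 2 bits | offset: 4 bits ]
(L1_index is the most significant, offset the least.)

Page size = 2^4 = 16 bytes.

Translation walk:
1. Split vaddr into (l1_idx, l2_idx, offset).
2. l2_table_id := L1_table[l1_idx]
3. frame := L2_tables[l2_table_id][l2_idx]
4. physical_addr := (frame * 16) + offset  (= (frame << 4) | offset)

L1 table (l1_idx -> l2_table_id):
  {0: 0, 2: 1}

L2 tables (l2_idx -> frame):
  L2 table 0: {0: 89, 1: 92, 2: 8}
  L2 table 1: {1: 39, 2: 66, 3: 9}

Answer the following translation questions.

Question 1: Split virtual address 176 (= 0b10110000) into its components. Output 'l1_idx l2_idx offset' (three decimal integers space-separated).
Answer: 2 3 0

Derivation:
vaddr = 176 = 0b10110000
  top 2 bits -> l1_idx = 2
  next 2 bits -> l2_idx = 3
  bottom 4 bits -> offset = 0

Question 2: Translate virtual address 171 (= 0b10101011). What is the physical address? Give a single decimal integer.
Answer: 1067

Derivation:
vaddr = 171 = 0b10101011
Split: l1_idx=2, l2_idx=2, offset=11
L1[2] = 1
L2[1][2] = 66
paddr = 66 * 16 + 11 = 1067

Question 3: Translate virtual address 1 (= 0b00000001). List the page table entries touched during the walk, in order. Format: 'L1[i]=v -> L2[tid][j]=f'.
Answer: L1[0]=0 -> L2[0][0]=89

Derivation:
vaddr = 1 = 0b00000001
Split: l1_idx=0, l2_idx=0, offset=1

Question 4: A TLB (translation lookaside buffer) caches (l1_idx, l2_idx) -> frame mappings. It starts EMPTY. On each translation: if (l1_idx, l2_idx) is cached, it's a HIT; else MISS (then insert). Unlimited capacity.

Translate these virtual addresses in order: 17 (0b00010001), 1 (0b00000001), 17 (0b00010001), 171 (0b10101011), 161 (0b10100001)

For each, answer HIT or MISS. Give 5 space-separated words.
vaddr=17: (0,1) not in TLB -> MISS, insert
vaddr=1: (0,0) not in TLB -> MISS, insert
vaddr=17: (0,1) in TLB -> HIT
vaddr=171: (2,2) not in TLB -> MISS, insert
vaddr=161: (2,2) in TLB -> HIT

Answer: MISS MISS HIT MISS HIT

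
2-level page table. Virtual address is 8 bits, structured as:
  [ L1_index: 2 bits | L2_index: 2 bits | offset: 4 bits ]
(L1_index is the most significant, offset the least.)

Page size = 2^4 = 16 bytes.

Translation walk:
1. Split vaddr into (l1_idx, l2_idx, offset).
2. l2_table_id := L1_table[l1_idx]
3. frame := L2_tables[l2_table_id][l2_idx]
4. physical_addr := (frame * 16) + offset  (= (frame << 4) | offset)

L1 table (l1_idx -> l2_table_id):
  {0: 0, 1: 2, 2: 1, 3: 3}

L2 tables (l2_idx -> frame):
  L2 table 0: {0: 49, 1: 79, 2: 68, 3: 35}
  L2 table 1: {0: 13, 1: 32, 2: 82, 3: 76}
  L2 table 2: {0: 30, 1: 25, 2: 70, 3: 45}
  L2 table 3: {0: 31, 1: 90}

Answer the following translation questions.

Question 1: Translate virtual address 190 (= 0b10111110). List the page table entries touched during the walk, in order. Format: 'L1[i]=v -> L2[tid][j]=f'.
Answer: L1[2]=1 -> L2[1][3]=76

Derivation:
vaddr = 190 = 0b10111110
Split: l1_idx=2, l2_idx=3, offset=14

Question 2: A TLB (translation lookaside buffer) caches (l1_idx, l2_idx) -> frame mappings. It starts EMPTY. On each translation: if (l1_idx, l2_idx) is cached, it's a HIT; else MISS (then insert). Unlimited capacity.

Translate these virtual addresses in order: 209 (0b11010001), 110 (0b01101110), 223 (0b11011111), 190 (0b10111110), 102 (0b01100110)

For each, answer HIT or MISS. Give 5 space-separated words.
Answer: MISS MISS HIT MISS HIT

Derivation:
vaddr=209: (3,1) not in TLB -> MISS, insert
vaddr=110: (1,2) not in TLB -> MISS, insert
vaddr=223: (3,1) in TLB -> HIT
vaddr=190: (2,3) not in TLB -> MISS, insert
vaddr=102: (1,2) in TLB -> HIT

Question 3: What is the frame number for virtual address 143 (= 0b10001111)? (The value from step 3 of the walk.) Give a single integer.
Answer: 13

Derivation:
vaddr = 143: l1_idx=2, l2_idx=0
L1[2] = 1; L2[1][0] = 13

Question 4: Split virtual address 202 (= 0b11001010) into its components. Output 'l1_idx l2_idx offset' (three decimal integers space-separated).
Answer: 3 0 10

Derivation:
vaddr = 202 = 0b11001010
  top 2 bits -> l1_idx = 3
  next 2 bits -> l2_idx = 0
  bottom 4 bits -> offset = 10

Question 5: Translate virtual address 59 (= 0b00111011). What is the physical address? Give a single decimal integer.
Answer: 571

Derivation:
vaddr = 59 = 0b00111011
Split: l1_idx=0, l2_idx=3, offset=11
L1[0] = 0
L2[0][3] = 35
paddr = 35 * 16 + 11 = 571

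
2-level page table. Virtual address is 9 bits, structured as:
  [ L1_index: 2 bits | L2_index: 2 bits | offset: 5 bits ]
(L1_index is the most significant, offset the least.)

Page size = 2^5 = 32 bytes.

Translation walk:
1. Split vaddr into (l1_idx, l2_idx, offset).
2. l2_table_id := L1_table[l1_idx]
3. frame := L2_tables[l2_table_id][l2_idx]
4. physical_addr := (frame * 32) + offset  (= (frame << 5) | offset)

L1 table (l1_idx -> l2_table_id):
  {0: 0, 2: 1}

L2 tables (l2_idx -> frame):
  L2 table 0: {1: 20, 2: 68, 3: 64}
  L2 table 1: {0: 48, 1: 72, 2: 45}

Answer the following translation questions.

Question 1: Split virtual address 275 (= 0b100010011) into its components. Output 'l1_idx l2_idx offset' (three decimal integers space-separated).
Answer: 2 0 19

Derivation:
vaddr = 275 = 0b100010011
  top 2 bits -> l1_idx = 2
  next 2 bits -> l2_idx = 0
  bottom 5 bits -> offset = 19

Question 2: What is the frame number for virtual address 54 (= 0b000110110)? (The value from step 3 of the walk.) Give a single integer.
Answer: 20

Derivation:
vaddr = 54: l1_idx=0, l2_idx=1
L1[0] = 0; L2[0][1] = 20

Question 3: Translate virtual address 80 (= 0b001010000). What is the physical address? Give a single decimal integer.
vaddr = 80 = 0b001010000
Split: l1_idx=0, l2_idx=2, offset=16
L1[0] = 0
L2[0][2] = 68
paddr = 68 * 32 + 16 = 2192

Answer: 2192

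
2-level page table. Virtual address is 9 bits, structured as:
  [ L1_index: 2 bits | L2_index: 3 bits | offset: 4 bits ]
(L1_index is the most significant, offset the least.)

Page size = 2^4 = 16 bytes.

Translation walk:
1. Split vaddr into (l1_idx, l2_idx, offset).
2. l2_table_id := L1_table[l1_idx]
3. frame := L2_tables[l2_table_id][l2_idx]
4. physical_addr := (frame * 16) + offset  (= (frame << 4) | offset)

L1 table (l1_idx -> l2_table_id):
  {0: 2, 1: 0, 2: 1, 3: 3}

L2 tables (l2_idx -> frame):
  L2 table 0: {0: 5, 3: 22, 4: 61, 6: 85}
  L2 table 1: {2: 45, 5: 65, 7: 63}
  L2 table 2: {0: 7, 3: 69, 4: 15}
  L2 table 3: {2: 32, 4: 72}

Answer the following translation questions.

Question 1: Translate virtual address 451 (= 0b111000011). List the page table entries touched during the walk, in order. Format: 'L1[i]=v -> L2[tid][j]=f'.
Answer: L1[3]=3 -> L2[3][4]=72

Derivation:
vaddr = 451 = 0b111000011
Split: l1_idx=3, l2_idx=4, offset=3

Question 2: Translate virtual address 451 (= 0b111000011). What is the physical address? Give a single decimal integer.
Answer: 1155

Derivation:
vaddr = 451 = 0b111000011
Split: l1_idx=3, l2_idx=4, offset=3
L1[3] = 3
L2[3][4] = 72
paddr = 72 * 16 + 3 = 1155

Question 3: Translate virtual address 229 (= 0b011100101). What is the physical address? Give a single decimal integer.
vaddr = 229 = 0b011100101
Split: l1_idx=1, l2_idx=6, offset=5
L1[1] = 0
L2[0][6] = 85
paddr = 85 * 16 + 5 = 1365

Answer: 1365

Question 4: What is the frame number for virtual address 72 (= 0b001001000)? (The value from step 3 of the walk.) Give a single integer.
Answer: 15

Derivation:
vaddr = 72: l1_idx=0, l2_idx=4
L1[0] = 2; L2[2][4] = 15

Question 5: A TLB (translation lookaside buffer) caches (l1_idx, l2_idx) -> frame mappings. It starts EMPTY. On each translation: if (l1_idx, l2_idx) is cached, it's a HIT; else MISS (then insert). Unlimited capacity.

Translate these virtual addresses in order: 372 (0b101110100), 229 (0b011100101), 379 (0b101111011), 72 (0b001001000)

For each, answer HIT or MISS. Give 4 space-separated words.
vaddr=372: (2,7) not in TLB -> MISS, insert
vaddr=229: (1,6) not in TLB -> MISS, insert
vaddr=379: (2,7) in TLB -> HIT
vaddr=72: (0,4) not in TLB -> MISS, insert

Answer: MISS MISS HIT MISS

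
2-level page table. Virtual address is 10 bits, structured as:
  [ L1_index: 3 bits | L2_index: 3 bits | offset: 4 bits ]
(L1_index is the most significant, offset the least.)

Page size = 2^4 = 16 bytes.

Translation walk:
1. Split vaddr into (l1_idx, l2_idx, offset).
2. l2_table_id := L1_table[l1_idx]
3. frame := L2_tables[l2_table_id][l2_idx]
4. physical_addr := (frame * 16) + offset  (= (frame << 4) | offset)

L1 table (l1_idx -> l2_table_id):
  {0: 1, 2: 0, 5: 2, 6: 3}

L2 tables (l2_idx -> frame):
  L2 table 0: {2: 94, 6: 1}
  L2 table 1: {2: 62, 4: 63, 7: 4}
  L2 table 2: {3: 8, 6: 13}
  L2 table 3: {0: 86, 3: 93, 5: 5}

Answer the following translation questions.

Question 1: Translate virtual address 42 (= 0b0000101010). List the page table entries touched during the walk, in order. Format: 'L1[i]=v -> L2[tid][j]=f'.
vaddr = 42 = 0b0000101010
Split: l1_idx=0, l2_idx=2, offset=10

Answer: L1[0]=1 -> L2[1][2]=62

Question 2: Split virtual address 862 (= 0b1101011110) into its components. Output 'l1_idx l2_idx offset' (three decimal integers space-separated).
Answer: 6 5 14

Derivation:
vaddr = 862 = 0b1101011110
  top 3 bits -> l1_idx = 6
  next 3 bits -> l2_idx = 5
  bottom 4 bits -> offset = 14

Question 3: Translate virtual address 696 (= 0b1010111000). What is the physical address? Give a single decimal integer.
vaddr = 696 = 0b1010111000
Split: l1_idx=5, l2_idx=3, offset=8
L1[5] = 2
L2[2][3] = 8
paddr = 8 * 16 + 8 = 136

Answer: 136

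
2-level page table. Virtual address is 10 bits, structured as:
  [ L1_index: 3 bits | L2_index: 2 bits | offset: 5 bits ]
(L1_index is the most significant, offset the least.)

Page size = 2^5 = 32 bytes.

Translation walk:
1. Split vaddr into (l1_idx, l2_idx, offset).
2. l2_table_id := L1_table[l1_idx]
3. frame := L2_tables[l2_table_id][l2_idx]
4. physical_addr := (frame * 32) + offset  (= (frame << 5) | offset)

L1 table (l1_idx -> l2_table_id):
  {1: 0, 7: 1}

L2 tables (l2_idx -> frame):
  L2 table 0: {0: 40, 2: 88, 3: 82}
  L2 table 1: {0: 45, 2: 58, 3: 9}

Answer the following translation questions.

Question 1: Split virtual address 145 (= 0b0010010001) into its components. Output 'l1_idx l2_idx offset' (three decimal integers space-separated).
vaddr = 145 = 0b0010010001
  top 3 bits -> l1_idx = 1
  next 2 bits -> l2_idx = 0
  bottom 5 bits -> offset = 17

Answer: 1 0 17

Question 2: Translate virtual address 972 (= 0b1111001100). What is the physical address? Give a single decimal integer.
vaddr = 972 = 0b1111001100
Split: l1_idx=7, l2_idx=2, offset=12
L1[7] = 1
L2[1][2] = 58
paddr = 58 * 32 + 12 = 1868

Answer: 1868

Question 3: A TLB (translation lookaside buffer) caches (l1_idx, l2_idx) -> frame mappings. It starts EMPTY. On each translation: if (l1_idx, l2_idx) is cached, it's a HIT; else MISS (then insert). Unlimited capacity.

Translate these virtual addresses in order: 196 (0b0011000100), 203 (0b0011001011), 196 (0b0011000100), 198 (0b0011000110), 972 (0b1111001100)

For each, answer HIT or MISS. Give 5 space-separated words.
vaddr=196: (1,2) not in TLB -> MISS, insert
vaddr=203: (1,2) in TLB -> HIT
vaddr=196: (1,2) in TLB -> HIT
vaddr=198: (1,2) in TLB -> HIT
vaddr=972: (7,2) not in TLB -> MISS, insert

Answer: MISS HIT HIT HIT MISS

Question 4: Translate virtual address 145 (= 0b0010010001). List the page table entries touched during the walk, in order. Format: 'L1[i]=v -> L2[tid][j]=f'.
vaddr = 145 = 0b0010010001
Split: l1_idx=1, l2_idx=0, offset=17

Answer: L1[1]=0 -> L2[0][0]=40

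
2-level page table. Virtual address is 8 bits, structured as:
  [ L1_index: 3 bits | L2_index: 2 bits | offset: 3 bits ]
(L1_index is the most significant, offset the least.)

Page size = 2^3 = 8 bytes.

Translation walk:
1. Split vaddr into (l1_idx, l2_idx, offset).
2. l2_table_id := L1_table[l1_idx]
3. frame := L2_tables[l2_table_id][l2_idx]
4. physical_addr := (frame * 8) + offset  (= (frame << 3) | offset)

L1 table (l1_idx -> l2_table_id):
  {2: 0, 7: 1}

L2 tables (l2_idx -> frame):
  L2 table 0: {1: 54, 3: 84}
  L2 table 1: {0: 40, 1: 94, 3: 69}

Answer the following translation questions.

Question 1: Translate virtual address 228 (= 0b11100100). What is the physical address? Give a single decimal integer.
Answer: 324

Derivation:
vaddr = 228 = 0b11100100
Split: l1_idx=7, l2_idx=0, offset=4
L1[7] = 1
L2[1][0] = 40
paddr = 40 * 8 + 4 = 324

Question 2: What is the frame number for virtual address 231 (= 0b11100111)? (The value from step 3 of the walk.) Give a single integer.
Answer: 40

Derivation:
vaddr = 231: l1_idx=7, l2_idx=0
L1[7] = 1; L2[1][0] = 40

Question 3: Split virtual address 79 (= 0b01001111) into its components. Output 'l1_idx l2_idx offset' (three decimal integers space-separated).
vaddr = 79 = 0b01001111
  top 3 bits -> l1_idx = 2
  next 2 bits -> l2_idx = 1
  bottom 3 bits -> offset = 7

Answer: 2 1 7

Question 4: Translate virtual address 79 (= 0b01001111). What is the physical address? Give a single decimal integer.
Answer: 439

Derivation:
vaddr = 79 = 0b01001111
Split: l1_idx=2, l2_idx=1, offset=7
L1[2] = 0
L2[0][1] = 54
paddr = 54 * 8 + 7 = 439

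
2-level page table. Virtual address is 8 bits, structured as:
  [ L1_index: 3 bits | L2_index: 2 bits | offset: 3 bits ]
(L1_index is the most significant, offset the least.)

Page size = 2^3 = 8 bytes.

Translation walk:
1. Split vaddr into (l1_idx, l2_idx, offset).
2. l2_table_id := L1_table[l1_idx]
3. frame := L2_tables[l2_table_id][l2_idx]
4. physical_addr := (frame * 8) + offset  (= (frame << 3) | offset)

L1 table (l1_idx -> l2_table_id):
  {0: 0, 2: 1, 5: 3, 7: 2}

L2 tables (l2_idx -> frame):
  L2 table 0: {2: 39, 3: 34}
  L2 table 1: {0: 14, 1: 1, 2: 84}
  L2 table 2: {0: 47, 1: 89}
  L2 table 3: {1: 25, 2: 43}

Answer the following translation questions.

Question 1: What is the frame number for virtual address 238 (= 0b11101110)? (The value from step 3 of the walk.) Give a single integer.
Answer: 89

Derivation:
vaddr = 238: l1_idx=7, l2_idx=1
L1[7] = 2; L2[2][1] = 89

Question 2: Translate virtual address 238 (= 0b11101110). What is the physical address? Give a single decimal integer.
Answer: 718

Derivation:
vaddr = 238 = 0b11101110
Split: l1_idx=7, l2_idx=1, offset=6
L1[7] = 2
L2[2][1] = 89
paddr = 89 * 8 + 6 = 718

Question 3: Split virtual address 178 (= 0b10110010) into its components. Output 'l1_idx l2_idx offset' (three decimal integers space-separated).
vaddr = 178 = 0b10110010
  top 3 bits -> l1_idx = 5
  next 2 bits -> l2_idx = 2
  bottom 3 bits -> offset = 2

Answer: 5 2 2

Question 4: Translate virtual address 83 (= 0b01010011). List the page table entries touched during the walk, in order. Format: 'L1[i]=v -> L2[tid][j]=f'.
vaddr = 83 = 0b01010011
Split: l1_idx=2, l2_idx=2, offset=3

Answer: L1[2]=1 -> L2[1][2]=84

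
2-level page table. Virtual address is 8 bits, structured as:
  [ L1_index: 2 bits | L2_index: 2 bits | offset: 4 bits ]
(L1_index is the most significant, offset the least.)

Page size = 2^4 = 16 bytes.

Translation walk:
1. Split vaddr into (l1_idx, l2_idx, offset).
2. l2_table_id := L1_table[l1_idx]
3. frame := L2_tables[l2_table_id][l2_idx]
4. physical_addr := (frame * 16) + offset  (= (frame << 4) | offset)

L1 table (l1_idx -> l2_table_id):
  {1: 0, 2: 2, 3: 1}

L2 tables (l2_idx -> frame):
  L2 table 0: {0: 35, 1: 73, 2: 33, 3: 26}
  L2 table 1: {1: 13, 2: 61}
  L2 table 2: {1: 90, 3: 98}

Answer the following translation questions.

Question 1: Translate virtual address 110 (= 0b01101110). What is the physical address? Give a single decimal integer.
Answer: 542

Derivation:
vaddr = 110 = 0b01101110
Split: l1_idx=1, l2_idx=2, offset=14
L1[1] = 0
L2[0][2] = 33
paddr = 33 * 16 + 14 = 542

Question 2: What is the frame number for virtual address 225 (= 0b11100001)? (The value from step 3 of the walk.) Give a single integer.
Answer: 61

Derivation:
vaddr = 225: l1_idx=3, l2_idx=2
L1[3] = 1; L2[1][2] = 61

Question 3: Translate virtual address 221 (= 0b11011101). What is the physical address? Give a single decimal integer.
Answer: 221

Derivation:
vaddr = 221 = 0b11011101
Split: l1_idx=3, l2_idx=1, offset=13
L1[3] = 1
L2[1][1] = 13
paddr = 13 * 16 + 13 = 221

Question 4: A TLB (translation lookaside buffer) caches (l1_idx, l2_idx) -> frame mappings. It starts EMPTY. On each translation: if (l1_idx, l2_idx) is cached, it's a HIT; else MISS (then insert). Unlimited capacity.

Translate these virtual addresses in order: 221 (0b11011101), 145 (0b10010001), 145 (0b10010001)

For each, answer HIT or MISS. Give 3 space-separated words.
Answer: MISS MISS HIT

Derivation:
vaddr=221: (3,1) not in TLB -> MISS, insert
vaddr=145: (2,1) not in TLB -> MISS, insert
vaddr=145: (2,1) in TLB -> HIT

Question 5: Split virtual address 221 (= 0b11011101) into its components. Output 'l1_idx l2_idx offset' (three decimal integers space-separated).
Answer: 3 1 13

Derivation:
vaddr = 221 = 0b11011101
  top 2 bits -> l1_idx = 3
  next 2 bits -> l2_idx = 1
  bottom 4 bits -> offset = 13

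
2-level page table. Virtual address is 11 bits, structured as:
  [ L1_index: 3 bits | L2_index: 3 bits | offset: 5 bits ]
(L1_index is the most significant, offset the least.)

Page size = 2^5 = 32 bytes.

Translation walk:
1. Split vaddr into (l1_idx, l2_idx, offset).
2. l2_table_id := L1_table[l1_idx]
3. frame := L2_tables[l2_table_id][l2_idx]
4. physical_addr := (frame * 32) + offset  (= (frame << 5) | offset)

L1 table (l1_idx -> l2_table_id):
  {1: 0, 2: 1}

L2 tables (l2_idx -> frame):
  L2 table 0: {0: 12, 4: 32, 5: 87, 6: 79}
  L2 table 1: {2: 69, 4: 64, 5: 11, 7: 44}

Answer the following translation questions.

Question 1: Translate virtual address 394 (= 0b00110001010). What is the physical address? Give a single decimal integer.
Answer: 1034

Derivation:
vaddr = 394 = 0b00110001010
Split: l1_idx=1, l2_idx=4, offset=10
L1[1] = 0
L2[0][4] = 32
paddr = 32 * 32 + 10 = 1034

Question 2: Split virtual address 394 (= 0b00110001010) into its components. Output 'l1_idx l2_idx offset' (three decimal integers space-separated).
vaddr = 394 = 0b00110001010
  top 3 bits -> l1_idx = 1
  next 3 bits -> l2_idx = 4
  bottom 5 bits -> offset = 10

Answer: 1 4 10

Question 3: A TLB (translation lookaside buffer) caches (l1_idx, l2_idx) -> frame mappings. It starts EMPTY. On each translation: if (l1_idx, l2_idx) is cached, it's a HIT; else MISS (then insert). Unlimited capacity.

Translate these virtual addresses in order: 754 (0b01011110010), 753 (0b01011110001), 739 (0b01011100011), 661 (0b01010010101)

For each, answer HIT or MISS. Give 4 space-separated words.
Answer: MISS HIT HIT MISS

Derivation:
vaddr=754: (2,7) not in TLB -> MISS, insert
vaddr=753: (2,7) in TLB -> HIT
vaddr=739: (2,7) in TLB -> HIT
vaddr=661: (2,4) not in TLB -> MISS, insert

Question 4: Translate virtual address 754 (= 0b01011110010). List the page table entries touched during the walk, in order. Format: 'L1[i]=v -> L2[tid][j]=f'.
Answer: L1[2]=1 -> L2[1][7]=44

Derivation:
vaddr = 754 = 0b01011110010
Split: l1_idx=2, l2_idx=7, offset=18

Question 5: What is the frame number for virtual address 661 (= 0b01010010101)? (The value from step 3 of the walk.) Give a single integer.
vaddr = 661: l1_idx=2, l2_idx=4
L1[2] = 1; L2[1][4] = 64

Answer: 64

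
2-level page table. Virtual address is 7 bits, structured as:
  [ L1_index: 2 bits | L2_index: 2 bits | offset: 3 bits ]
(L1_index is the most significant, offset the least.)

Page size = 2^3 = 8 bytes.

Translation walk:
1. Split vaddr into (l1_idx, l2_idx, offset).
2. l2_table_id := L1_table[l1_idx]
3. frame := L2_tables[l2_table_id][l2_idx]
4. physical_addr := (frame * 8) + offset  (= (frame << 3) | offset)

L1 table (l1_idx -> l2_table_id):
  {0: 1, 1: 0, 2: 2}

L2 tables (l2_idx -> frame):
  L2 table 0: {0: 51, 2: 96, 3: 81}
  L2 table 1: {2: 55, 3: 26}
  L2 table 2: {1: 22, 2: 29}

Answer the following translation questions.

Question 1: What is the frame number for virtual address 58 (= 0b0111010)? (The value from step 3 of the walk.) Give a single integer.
vaddr = 58: l1_idx=1, l2_idx=3
L1[1] = 0; L2[0][3] = 81

Answer: 81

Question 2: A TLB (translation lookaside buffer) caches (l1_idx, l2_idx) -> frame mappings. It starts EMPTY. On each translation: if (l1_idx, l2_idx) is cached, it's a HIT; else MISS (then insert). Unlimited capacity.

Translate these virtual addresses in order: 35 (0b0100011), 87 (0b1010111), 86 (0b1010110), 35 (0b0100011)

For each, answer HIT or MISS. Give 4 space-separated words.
Answer: MISS MISS HIT HIT

Derivation:
vaddr=35: (1,0) not in TLB -> MISS, insert
vaddr=87: (2,2) not in TLB -> MISS, insert
vaddr=86: (2,2) in TLB -> HIT
vaddr=35: (1,0) in TLB -> HIT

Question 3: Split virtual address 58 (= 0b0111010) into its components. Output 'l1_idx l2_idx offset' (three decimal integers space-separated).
vaddr = 58 = 0b0111010
  top 2 bits -> l1_idx = 1
  next 2 bits -> l2_idx = 3
  bottom 3 bits -> offset = 2

Answer: 1 3 2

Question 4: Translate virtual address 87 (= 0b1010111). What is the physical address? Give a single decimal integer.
vaddr = 87 = 0b1010111
Split: l1_idx=2, l2_idx=2, offset=7
L1[2] = 2
L2[2][2] = 29
paddr = 29 * 8 + 7 = 239

Answer: 239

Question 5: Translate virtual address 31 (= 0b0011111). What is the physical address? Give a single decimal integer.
Answer: 215

Derivation:
vaddr = 31 = 0b0011111
Split: l1_idx=0, l2_idx=3, offset=7
L1[0] = 1
L2[1][3] = 26
paddr = 26 * 8 + 7 = 215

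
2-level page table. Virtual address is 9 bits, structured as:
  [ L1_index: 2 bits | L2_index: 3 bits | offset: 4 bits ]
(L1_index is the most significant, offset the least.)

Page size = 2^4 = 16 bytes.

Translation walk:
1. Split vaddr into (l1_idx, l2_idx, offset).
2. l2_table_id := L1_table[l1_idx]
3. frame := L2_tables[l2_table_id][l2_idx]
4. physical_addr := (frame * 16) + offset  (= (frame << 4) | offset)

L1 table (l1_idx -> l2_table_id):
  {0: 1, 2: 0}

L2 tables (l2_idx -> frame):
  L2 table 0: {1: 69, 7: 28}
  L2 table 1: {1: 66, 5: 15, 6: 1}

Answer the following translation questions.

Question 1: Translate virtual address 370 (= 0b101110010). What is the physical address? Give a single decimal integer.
vaddr = 370 = 0b101110010
Split: l1_idx=2, l2_idx=7, offset=2
L1[2] = 0
L2[0][7] = 28
paddr = 28 * 16 + 2 = 450

Answer: 450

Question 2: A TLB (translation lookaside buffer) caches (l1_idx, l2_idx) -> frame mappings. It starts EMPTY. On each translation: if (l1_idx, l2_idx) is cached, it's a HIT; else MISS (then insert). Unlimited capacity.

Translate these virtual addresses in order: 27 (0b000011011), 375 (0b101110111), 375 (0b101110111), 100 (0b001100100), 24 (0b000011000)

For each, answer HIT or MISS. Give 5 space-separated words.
vaddr=27: (0,1) not in TLB -> MISS, insert
vaddr=375: (2,7) not in TLB -> MISS, insert
vaddr=375: (2,7) in TLB -> HIT
vaddr=100: (0,6) not in TLB -> MISS, insert
vaddr=24: (0,1) in TLB -> HIT

Answer: MISS MISS HIT MISS HIT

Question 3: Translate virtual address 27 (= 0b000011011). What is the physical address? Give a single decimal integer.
Answer: 1067

Derivation:
vaddr = 27 = 0b000011011
Split: l1_idx=0, l2_idx=1, offset=11
L1[0] = 1
L2[1][1] = 66
paddr = 66 * 16 + 11 = 1067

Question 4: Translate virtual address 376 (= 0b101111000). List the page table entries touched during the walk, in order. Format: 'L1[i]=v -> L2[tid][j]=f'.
vaddr = 376 = 0b101111000
Split: l1_idx=2, l2_idx=7, offset=8

Answer: L1[2]=0 -> L2[0][7]=28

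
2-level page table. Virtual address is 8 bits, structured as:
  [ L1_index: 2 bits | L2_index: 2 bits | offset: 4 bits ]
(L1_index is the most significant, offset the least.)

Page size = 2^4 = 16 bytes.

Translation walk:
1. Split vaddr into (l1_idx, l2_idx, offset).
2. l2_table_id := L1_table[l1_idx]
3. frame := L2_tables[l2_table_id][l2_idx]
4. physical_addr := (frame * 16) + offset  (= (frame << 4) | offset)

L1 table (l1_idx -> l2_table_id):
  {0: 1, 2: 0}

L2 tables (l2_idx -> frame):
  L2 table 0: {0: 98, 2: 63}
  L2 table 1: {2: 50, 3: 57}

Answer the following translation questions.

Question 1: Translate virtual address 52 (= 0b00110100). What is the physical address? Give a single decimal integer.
Answer: 916

Derivation:
vaddr = 52 = 0b00110100
Split: l1_idx=0, l2_idx=3, offset=4
L1[0] = 1
L2[1][3] = 57
paddr = 57 * 16 + 4 = 916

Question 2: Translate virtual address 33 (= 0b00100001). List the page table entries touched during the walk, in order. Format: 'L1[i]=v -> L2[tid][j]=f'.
vaddr = 33 = 0b00100001
Split: l1_idx=0, l2_idx=2, offset=1

Answer: L1[0]=1 -> L2[1][2]=50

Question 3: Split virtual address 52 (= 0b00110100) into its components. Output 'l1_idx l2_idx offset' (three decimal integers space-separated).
vaddr = 52 = 0b00110100
  top 2 bits -> l1_idx = 0
  next 2 bits -> l2_idx = 3
  bottom 4 bits -> offset = 4

Answer: 0 3 4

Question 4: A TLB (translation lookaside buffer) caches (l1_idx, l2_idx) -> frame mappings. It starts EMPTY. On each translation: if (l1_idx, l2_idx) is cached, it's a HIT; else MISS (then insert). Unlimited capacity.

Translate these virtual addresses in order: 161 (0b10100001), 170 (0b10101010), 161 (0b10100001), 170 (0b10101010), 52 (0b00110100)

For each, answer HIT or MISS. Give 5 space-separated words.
vaddr=161: (2,2) not in TLB -> MISS, insert
vaddr=170: (2,2) in TLB -> HIT
vaddr=161: (2,2) in TLB -> HIT
vaddr=170: (2,2) in TLB -> HIT
vaddr=52: (0,3) not in TLB -> MISS, insert

Answer: MISS HIT HIT HIT MISS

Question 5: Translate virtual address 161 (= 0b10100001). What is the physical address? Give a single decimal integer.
vaddr = 161 = 0b10100001
Split: l1_idx=2, l2_idx=2, offset=1
L1[2] = 0
L2[0][2] = 63
paddr = 63 * 16 + 1 = 1009

Answer: 1009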